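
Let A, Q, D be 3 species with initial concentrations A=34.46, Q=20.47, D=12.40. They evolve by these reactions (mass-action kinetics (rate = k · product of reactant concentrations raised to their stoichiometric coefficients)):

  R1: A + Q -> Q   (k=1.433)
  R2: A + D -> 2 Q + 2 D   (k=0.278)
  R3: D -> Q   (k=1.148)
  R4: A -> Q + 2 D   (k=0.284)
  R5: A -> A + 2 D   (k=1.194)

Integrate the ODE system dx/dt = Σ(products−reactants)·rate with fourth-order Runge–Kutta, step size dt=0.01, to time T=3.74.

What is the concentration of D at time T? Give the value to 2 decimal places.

RK4 with dt=0.01: 374 steps to T=3.74. Trajectory (selected grid times):
t=0.00: A=34.46 Q=20.47 D=12.40
t=0.42: A=0.00 Q=35.02 D=11.61
t=0.83: A=0.00 Q=39.38 D=7.25
t=1.25: A=0.00 Q=42.15 D=4.48
t=1.66: A=0.00 Q=43.83 D=2.80
t=2.08: A=0.00 Q=44.90 D=1.73
t=2.49: A=0.00 Q=45.55 D=1.08
t=2.91: A=0.00 Q=45.96 D=0.67
t=3.32: A=0.00 Q=46.21 D=0.42
t=3.74: A=0.00 Q=46.37 D=0.26
Read off D at T=3.74: 0.26

D at T = 0.26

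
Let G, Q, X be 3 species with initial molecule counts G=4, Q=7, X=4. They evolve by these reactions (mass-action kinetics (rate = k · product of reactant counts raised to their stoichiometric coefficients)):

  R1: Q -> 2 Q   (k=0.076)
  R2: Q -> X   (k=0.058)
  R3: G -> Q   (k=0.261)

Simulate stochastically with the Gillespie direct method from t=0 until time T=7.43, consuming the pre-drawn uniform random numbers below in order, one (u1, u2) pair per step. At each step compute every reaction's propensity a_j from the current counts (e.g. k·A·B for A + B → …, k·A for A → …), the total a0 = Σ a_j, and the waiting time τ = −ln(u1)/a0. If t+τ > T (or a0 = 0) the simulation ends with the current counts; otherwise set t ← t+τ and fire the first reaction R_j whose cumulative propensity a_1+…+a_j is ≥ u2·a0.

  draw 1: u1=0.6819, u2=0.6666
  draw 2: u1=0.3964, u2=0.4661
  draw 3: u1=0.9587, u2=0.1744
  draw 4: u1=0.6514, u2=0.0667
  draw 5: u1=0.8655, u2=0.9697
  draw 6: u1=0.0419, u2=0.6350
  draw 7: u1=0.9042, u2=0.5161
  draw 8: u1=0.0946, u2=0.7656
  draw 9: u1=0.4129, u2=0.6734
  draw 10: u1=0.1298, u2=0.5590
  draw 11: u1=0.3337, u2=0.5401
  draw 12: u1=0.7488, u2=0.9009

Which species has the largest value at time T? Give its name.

Dominant species at T: X

t=0.000: G=4 Q=7 X=4
Draw 1: a1=0.532, a2=0.406, a3=1.044, a0=1.982; τ=−ln(0.6819)/1.982=0.193 → t=0.193; u2·a0=0.6666·1.982=1.321; a1+a2=0.938 < 1.321 ≤ a1+…+a3=1.982 → R3 fires; G=3 Q=8 X=4
Draw 2: a1=0.608, a2=0.464, a3=0.783, a0=1.855; τ=−ln(0.3964)/1.855=0.499 → t=0.692; u2·a0=0.4661·1.855=0.865; a1=0.608 < 0.865 ≤ a1+a2=1.072 → R2 fires; G=3 Q=7 X=5
Draw 3: a1=0.532, a2=0.406, a3=0.783, a0=1.721; τ=−ln(0.9587)/1.721=0.025 → t=0.717; u2·a0=0.1744·1.721=0.300 ≤ a1=0.532 → R1 fires; G=3 Q=8 X=5
Draw 4: a1=0.608, a2=0.464, a3=0.783, a0=1.855; τ=−ln(0.6514)/1.855=0.231 → t=0.948; u2·a0=0.0667·1.855=0.124 ≤ a1=0.608 → R1 fires; G=3 Q=9 X=5
Draw 5: a1=0.684, a2=0.522, a3=0.783, a0=1.989; τ=−ln(0.8655)/1.989=0.073 → t=1.020; u2·a0=0.9697·1.989=1.929; a1+a2=1.206 < 1.929 ≤ a1+…+a3=1.989 → R3 fires; G=2 Q=10 X=5
Draw 6: a1=0.760, a2=0.580, a3=0.522, a0=1.862; τ=−ln(0.0419)/1.862=1.704 → t=2.724; u2·a0=0.6350·1.862=1.182; a1=0.760 < 1.182 ≤ a1+a2=1.340 → R2 fires; G=2 Q=9 X=6
Draw 7: a1=0.684, a2=0.522, a3=0.522, a0=1.728; τ=−ln(0.9042)/1.728=0.058 → t=2.782; u2·a0=0.5161·1.728=0.892; a1=0.684 < 0.892 ≤ a1+a2=1.206 → R2 fires; G=2 Q=8 X=7
Draw 8: a1=0.608, a2=0.464, a3=0.522, a0=1.594; τ=−ln(0.0946)/1.594=1.479 → t=4.262; u2·a0=0.7656·1.594=1.220; a1+a2=1.072 < 1.220 ≤ a1+…+a3=1.594 → R3 fires; G=1 Q=9 X=7
Draw 9: a1=0.684, a2=0.522, a3=0.261, a0=1.467; τ=−ln(0.4129)/1.467=0.603 → t=4.865; u2·a0=0.6734·1.467=0.988; a1=0.684 < 0.988 ≤ a1+a2=1.206 → R2 fires; G=1 Q=8 X=8
Draw 10: a1=0.608, a2=0.464, a3=0.261, a0=1.333; τ=−ln(0.1298)/1.333=1.532 → t=6.396; u2·a0=0.5590·1.333=0.745; a1=0.608 < 0.745 ≤ a1+a2=1.072 → R2 fires; G=1 Q=7 X=9
Draw 11: a1=0.532, a2=0.406, a3=0.261, a0=1.199; τ=−ln(0.3337)/1.199=0.915 → t=7.312; u2·a0=0.5401·1.199=0.648; a1=0.532 < 0.648 ≤ a1+a2=0.938 → R2 fires; G=1 Q=6 X=10
Draw 12: a1=0.456, a2=0.348, a3=0.261, a0=1.065; τ=−ln(0.7488)/1.065=0.272 → t=7.583 > T=7.43: stop.
At T=7.43: G=1 Q=6 X=10; the largest is X.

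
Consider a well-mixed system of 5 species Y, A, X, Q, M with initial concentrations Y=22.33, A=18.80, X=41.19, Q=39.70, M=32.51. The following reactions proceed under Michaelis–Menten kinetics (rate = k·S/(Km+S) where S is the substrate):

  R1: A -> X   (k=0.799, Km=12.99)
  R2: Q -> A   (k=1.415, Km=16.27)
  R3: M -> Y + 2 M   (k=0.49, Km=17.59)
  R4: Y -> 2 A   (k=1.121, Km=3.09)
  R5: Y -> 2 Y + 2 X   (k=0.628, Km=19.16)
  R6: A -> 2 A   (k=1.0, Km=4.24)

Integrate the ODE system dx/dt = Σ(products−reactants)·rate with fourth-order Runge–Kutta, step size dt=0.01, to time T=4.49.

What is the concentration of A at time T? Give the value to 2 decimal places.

A at T = 33.50

RK4 with dt=0.01: 449 steps to T=4.49. Trajectory (selected grid times):
t=0.00: Y=22.33 A=18.80 X=41.19 Q=39.70 M=32.51
t=0.50: Y=22.17 A=20.46 X=41.77 Q=39.20 M=32.67
t=1.00: Y=22.00 A=22.11 X=42.35 Q=38.70 M=32.83
t=1.50: Y=21.84 A=23.75 X=42.94 Q=38.20 M=32.99
t=2.00: Y=21.67 A=25.40 X=43.54 Q=37.71 M=33.15
t=2.49: Y=21.51 A=27.00 X=44.13 Q=37.22 M=33.31
t=2.99: Y=21.35 A=28.63 X=44.73 Q=36.73 M=33.47
t=3.49: Y=21.19 A=30.26 X=45.34 Q=36.24 M=33.63
t=3.99: Y=21.02 A=31.88 X=45.95 Q=35.76 M=33.79
t=4.49: Y=20.86 A=33.50 X=46.56 Q=35.27 M=33.95
Read off A at T=4.49: 33.50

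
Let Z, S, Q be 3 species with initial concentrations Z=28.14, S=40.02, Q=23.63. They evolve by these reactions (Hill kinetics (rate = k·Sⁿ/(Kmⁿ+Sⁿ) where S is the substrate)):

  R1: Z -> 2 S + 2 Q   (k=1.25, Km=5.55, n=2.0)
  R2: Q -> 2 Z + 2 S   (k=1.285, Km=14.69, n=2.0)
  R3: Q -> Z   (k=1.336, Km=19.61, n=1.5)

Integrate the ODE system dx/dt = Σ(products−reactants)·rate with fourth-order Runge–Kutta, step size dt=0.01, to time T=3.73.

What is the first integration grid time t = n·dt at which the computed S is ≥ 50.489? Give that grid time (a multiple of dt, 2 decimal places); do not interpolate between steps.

RK4 with dt=0.01: 373 steps to T=3.73. Trajectory (selected grid times):
t=0.00: Z=28.14 S=40.02 Q=23.63
t=0.41: Z=28.72 S=41.77 Q=23.92
t=0.83: Z=29.33 S=43.57 Q=24.22
t=1.24: Z=29.92 S=45.33 Q=24.51
t=1.66: Z=30.54 S=47.14 Q=24.79
t=2.07: Z=31.15 S=48.92 Q=25.07
t=2.43: Z=31.69 S=50.48 Q=25.32
t=2.44: Z=31.70 S=50.53 Q=25.32
t=2.49: Z=31.78 S=50.74 Q=25.36
t=2.90: Z=32.40 S=52.53 Q=25.63
t=3.32: Z=33.04 S=54.37 Q=25.90
t=3.73: Z=33.67 S=56.16 Q=26.17
S(2.43)=50.483 < 50.489 but S(2.44)=50.526 ≥ 50.489, so the first grid time is t=2.44.

Threshold first reached at t = 2.44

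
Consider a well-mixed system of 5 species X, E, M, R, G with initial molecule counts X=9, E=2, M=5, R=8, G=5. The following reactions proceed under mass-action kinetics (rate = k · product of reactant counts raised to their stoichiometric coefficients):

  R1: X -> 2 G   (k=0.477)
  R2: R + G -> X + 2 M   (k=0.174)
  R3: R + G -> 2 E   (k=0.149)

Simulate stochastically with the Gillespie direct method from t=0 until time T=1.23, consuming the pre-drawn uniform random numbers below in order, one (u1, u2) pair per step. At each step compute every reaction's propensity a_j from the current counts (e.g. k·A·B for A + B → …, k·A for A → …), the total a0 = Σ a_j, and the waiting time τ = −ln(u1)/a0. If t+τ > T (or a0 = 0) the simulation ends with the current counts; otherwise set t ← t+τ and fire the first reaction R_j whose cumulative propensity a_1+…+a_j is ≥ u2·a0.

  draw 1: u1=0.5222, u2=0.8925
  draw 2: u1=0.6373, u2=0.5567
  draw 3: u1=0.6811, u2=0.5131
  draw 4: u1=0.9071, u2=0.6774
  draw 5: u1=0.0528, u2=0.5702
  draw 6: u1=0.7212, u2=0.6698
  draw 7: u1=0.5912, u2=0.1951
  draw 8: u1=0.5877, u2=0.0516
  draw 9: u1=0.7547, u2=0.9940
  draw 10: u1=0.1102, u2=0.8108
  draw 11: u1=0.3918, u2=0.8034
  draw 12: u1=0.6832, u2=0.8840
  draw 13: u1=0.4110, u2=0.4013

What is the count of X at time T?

X at T = 11

t=0.000: X=9 E=2 M=5 R=8 G=5
Draw 1: a1=4.293, a2=6.960, a3=5.960, a0=17.213; τ=−ln(0.5222)/17.213=0.038 → t=0.038; u2·a0=0.8925·17.213=15.363; a1+a2=11.253 < 15.363 ≤ a1+…+a3=17.213 → R3 fires; X=9 E=4 M=5 R=7 G=4
Draw 2: a1=4.293, a2=4.872, a3=4.172, a0=13.337; τ=−ln(0.6373)/13.337=0.034 → t=0.072; u2·a0=0.5567·13.337=7.425; a1=4.293 < 7.425 ≤ a1+a2=9.165 → R2 fires; X=10 E=4 M=7 R=6 G=3
Draw 3: a1=4.770, a2=3.132, a3=2.682, a0=10.584; τ=−ln(0.6811)/10.584=0.036 → t=0.108; u2·a0=0.5131·10.584=5.431; a1=4.770 < 5.431 ≤ a1+a2=7.902 → R2 fires; X=11 E=4 M=9 R=5 G=2
Draw 4: a1=5.247, a2=1.740, a3=1.490, a0=8.477; τ=−ln(0.9071)/8.477=0.012 → t=0.119; u2·a0=0.6774·8.477=5.742; a1=5.247 < 5.742 ≤ a1+a2=6.987 → R2 fires; X=12 E=4 M=11 R=4 G=1
Draw 5: a1=5.724, a2=0.696, a3=0.596, a0=7.016; τ=−ln(0.0528)/7.016=0.419 → t=0.539; u2·a0=0.5702·7.016=4.001 ≤ a1=5.724 → R1 fires; X=11 E=4 M=11 R=4 G=3
Draw 6: a1=5.247, a2=2.088, a3=1.788, a0=9.123; τ=−ln(0.7212)/9.123=0.036 → t=0.574; u2·a0=0.6698·9.123=6.111; a1=5.247 < 6.111 ≤ a1+a2=7.335 → R2 fires; X=12 E=4 M=13 R=3 G=2
Draw 7: a1=5.724, a2=1.044, a3=0.894, a0=7.662; τ=−ln(0.5912)/7.662=0.069 → t=0.643; u2·a0=0.1951·7.662=1.495 ≤ a1=5.724 → R1 fires; X=11 E=4 M=13 R=3 G=4
Draw 8: a1=5.247, a2=2.088, a3=1.788, a0=9.123; τ=−ln(0.5877)/9.123=0.058 → t=0.701; u2·a0=0.0516·9.123=0.471 ≤ a1=5.247 → R1 fires; X=10 E=4 M=13 R=3 G=6
Draw 9: a1=4.770, a2=3.132, a3=2.682, a0=10.584; τ=−ln(0.7547)/10.584=0.027 → t=0.728; u2·a0=0.9940·10.584=10.520; a1+a2=7.902 < 10.520 ≤ a1+…+a3=10.584 → R3 fires; X=10 E=6 M=13 R=2 G=5
Draw 10: a1=4.770, a2=1.740, a3=1.490, a0=8.000; τ=−ln(0.1102)/8.000=0.276 → t=1.003; u2·a0=0.8108·8.000=6.486; a1=4.770 < 6.486 ≤ a1+a2=6.510 → R2 fires; X=11 E=6 M=15 R=1 G=4
Draw 11: a1=5.247, a2=0.696, a3=0.596, a0=6.539; τ=−ln(0.3918)/6.539=0.143 → t=1.147; u2·a0=0.8034·6.539=5.253; a1=5.247 < 5.253 ≤ a1+a2=5.943 → R2 fires; X=12 E=6 M=17 R=0 G=3
Draw 12: a1=5.724, a2=0.000, a3=0.000, a0=5.724; τ=−ln(0.6832)/5.724=0.067 → t=1.213; u2·a0=0.8840·5.724=5.060 ≤ a1=5.724 → R1 fires; X=11 E=6 M=17 R=0 G=5
Draw 13: a1=5.247, a2=0.000, a3=0.000, a0=5.247; τ=−ln(0.4110)/5.247=0.169 → t=1.383 > T=1.23: stop.
Read off X at T=1.23: 11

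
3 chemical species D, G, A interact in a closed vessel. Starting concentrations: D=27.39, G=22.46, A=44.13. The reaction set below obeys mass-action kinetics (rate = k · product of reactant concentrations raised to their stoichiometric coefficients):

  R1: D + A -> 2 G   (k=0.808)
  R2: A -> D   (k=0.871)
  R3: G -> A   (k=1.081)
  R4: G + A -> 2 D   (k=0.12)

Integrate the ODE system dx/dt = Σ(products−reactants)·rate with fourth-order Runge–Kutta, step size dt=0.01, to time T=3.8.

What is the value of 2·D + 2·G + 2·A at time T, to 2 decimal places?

Check how each reaction changes W = 2·D + 2·G + 2·A (weight of products minus weight of reactants):
R1: D + A -> 2 G: (2·2) − (2·1 + 2·1) = 4 − 4 = 0
R2: A -> D: (2·1) − (2·1) = 2 − 2 = 0
R3: G -> A: (2·1) − (2·1) = 2 − 2 = 0
R4: G + A -> 2 D: (2·2) − (2·1 + 2·1) = 4 − 4 = 0
Every reaction leaves W unchanged, so W is conserved and no simulation is needed: W(T) = W(0) = 2·27.39 + 2·22.46 + 2·44.13 = 187.96

Value at T = 187.96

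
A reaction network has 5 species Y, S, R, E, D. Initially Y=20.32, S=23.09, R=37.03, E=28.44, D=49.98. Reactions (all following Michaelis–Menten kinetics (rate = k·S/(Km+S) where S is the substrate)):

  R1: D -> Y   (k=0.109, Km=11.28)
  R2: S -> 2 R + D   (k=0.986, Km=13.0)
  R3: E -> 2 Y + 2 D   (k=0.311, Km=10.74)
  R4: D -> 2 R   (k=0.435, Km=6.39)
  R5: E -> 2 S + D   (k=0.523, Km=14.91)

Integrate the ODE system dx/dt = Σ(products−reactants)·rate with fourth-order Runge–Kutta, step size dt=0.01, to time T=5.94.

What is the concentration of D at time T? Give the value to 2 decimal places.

D at T = 55.53

RK4 with dt=0.01: 594 steps to T=5.94. Trajectory (selected grid times):
t=0.00: Y=20.32 S=23.09 R=37.03 E=28.44 D=49.98
t=0.66: Y=20.68 S=23.13 R=38.37 E=28.07 D=50.61
t=1.32: Y=21.03 S=23.16 R=39.72 E=27.69 D=51.23
t=1.98: Y=21.39 S=23.19 R=41.06 E=27.32 D=51.85
t=2.64: Y=21.74 S=23.22 R=42.41 E=26.95 D=52.47
t=3.30: Y=22.09 S=23.24 R=43.75 E=26.58 D=53.09
t=3.96: Y=22.44 S=23.27 R=45.10 E=26.22 D=53.70
t=4.62: Y=22.79 S=23.29 R=46.45 E=25.85 D=54.31
t=5.28: Y=23.14 S=23.31 R=47.80 E=25.49 D=54.92
t=5.94: Y=23.49 S=23.32 R=49.15 E=25.13 D=55.53
Read off D at T=5.94: 55.53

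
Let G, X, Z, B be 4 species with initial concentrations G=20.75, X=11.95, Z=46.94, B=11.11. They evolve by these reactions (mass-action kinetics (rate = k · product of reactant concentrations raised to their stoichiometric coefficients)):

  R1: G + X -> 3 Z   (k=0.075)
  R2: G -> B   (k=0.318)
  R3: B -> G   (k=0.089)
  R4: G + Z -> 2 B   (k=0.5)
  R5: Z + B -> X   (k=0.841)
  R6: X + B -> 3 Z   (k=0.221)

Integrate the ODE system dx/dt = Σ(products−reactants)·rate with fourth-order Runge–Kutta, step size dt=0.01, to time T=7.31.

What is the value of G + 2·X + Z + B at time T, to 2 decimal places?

Check how each reaction changes W = G + 2·X + Z + B (weight of products minus weight of reactants):
R1: G + X -> 3 Z: (1·3) − (1·1 + 2·1) = 3 − 3 = 0
R2: G -> B: (1·1) − (1·1) = 1 − 1 = 0
R3: B -> G: (1·1) − (1·1) = 1 − 1 = 0
R4: G + Z -> 2 B: (1·2) − (1·1 + 1·1) = 2 − 2 = 0
R5: Z + B -> X: (2·1) − (1·1 + 1·1) = 2 − 2 = 0
R6: X + B -> 3 Z: (1·3) − (2·1 + 1·1) = 3 − 3 = 0
Every reaction leaves W unchanged, so W is conserved and no simulation is needed: W(T) = W(0) = 20.75 + 2·11.95 + 46.94 + 11.11 = 102.70

Value at T = 102.70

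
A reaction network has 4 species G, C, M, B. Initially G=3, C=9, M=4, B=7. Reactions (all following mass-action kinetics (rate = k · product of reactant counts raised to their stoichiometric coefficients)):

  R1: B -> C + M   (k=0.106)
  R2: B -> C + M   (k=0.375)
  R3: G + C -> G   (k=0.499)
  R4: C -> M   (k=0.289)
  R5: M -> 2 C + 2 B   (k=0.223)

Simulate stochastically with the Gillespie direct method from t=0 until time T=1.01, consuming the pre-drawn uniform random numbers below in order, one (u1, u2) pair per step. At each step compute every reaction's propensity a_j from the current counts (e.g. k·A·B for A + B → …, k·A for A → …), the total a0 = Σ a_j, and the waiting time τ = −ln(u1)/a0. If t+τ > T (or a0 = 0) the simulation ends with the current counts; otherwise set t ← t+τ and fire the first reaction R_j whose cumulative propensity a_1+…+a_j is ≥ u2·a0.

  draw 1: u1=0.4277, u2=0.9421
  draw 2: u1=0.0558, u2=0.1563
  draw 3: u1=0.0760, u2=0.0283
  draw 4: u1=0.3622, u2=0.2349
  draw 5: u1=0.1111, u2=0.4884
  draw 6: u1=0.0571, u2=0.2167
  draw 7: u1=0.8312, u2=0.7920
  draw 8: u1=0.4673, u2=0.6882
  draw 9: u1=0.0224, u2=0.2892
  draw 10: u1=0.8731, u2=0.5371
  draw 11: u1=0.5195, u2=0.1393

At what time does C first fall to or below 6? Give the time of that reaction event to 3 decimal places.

Threshold first reached at t = 0.647

t=0.000: G=3 C=9 M=4 B=7
Draw 1: a1=0.742, a2=2.625, a3=13.473, a4=2.601, a5=0.892, a0=20.333; τ=−ln(0.4277)/20.333=0.042 → t=0.042; u2·a0=0.9421·20.333=19.156; a1+…+a3=16.840 < 19.156 ≤ a1+…+a4=19.441 → R4 fires; G=3 C=8 M=5 B=7
Draw 2: a1=0.742, a2=2.625, a3=11.976, a4=2.312, a5=1.115, a0=18.770; τ=−ln(0.0558)/18.770=0.154 → t=0.196; u2·a0=0.1563·18.770=2.934; a1=0.742 < 2.934 ≤ a1+a2=3.367 → R2 fires; G=3 C=9 M=6 B=6
Draw 3: a1=0.636, a2=2.250, a3=13.473, a4=2.601, a5=1.338, a0=20.298; τ=−ln(0.0760)/20.298=0.127 → t=0.322; u2·a0=0.0283·20.298=0.574 ≤ a1=0.636 → R1 fires; G=3 C=10 M=7 B=5
Draw 4: a1=0.530, a2=1.875, a3=14.970, a4=2.890, a5=1.561, a0=21.826; τ=−ln(0.3622)/21.826=0.047 → t=0.369; u2·a0=0.2349·21.826=5.127; a1+a2=2.405 < 5.127 ≤ a1+…+a3=17.375 → R3 fires; G=3 C=9 M=7 B=5
Draw 5: a1=0.530, a2=1.875, a3=13.473, a4=2.601, a5=1.561, a0=20.040; τ=−ln(0.1111)/20.040=0.110 → t=0.479; u2·a0=0.4884·20.040=9.788; a1+a2=2.405 < 9.788 ≤ a1+…+a3=15.878 → R3 fires; G=3 C=8 M=7 B=5
Draw 6: a1=0.530, a2=1.875, a3=11.976, a4=2.312, a5=1.561, a0=18.254; τ=−ln(0.0571)/18.254=0.157 → t=0.636; u2·a0=0.2167·18.254=3.956; a1+a2=2.405 < 3.956 ≤ a1+…+a3=14.381 → R3 fires; G=3 C=7 M=7 B=5
Draw 7: a1=0.530, a2=1.875, a3=10.479, a4=2.023, a5=1.561, a0=16.468; τ=−ln(0.8312)/16.468=0.011 → t=0.647; u2·a0=0.7920·16.468=13.043; a1+…+a3=12.884 < 13.043 ≤ a1+…+a4=14.907 → R4 fires; G=3 C=6 M=8 B=5
Draw 8: a1=0.530, a2=1.875, a3=8.982, a4=1.734, a5=1.784, a0=14.905; τ=−ln(0.4673)/14.905=0.051 → t=0.698; u2·a0=0.6882·14.905=10.258; a1+a2=2.405 < 10.258 ≤ a1+…+a3=11.387 → R3 fires; G=3 C=5 M=8 B=5
Draw 9: a1=0.530, a2=1.875, a3=7.485, a4=1.445, a5=1.784, a0=13.119; τ=−ln(0.0224)/13.119=0.290 → t=0.987; u2·a0=0.2892·13.119=3.794; a1+a2=2.405 < 3.794 ≤ a1+…+a3=9.890 → R3 fires; G=3 C=4 M=8 B=5
Draw 10: a1=0.530, a2=1.875, a3=5.988, a4=1.156, a5=1.784, a0=11.333; τ=−ln(0.8731)/11.333=0.012 → t=0.999; u2·a0=0.5371·11.333=6.087; a1+a2=2.405 < 6.087 ≤ a1+…+a3=8.393 → R3 fires; G=3 C=3 M=8 B=5
Draw 11: a1=0.530, a2=1.875, a3=4.491, a4=0.867, a5=1.784, a0=9.547; τ=−ln(0.5195)/9.547=0.069 → t=1.068 > T=1.01: stop.
C first becomes ≤ 6 when it reaches 6 at the event at t=0.647.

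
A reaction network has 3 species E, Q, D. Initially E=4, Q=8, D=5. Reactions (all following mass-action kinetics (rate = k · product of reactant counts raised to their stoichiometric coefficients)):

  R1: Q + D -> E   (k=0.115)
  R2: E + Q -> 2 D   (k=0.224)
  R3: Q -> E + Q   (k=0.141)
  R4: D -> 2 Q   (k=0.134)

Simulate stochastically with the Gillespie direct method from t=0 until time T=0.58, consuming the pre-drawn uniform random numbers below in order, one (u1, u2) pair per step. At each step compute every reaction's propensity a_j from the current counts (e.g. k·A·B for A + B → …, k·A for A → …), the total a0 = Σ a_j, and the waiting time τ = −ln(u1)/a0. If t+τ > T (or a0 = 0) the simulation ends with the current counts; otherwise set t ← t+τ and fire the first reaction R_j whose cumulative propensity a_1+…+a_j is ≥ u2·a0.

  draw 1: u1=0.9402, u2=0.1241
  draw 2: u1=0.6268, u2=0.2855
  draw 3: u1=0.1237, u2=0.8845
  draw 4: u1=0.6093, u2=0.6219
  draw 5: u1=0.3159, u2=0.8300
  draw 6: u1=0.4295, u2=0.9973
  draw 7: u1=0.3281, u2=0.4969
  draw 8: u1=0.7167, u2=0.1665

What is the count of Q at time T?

t=0.000: E=4 Q=8 D=5
Draw 1: a1=4.600, a2=7.168, a3=1.128, a4=0.670, a0=13.566; τ=−ln(0.9402)/13.566=0.005 → t=0.005; u2·a0=0.1241·13.566=1.684 ≤ a1=4.600 → R1 fires; E=5 Q=7 D=4
Draw 2: a1=3.220, a2=7.840, a3=0.987, a4=0.536, a0=12.583; τ=−ln(0.6268)/12.583=0.037 → t=0.042; u2·a0=0.2855·12.583=3.592; a1=3.220 < 3.592 ≤ a1+a2=11.060 → R2 fires; E=4 Q=6 D=6
Draw 3: a1=4.140, a2=5.376, a3=0.846, a4=0.804, a0=11.166; τ=−ln(0.1237)/11.166=0.187 → t=0.229; u2·a0=0.8845·11.166=9.876; a1+a2=9.516 < 9.876 ≤ a1+…+a3=10.362 → R3 fires; E=5 Q=6 D=6
Draw 4: a1=4.140, a2=6.720, a3=0.846, a4=0.804, a0=12.510; τ=−ln(0.6093)/12.510=0.040 → t=0.268; u2·a0=0.6219·12.510=7.780; a1=4.140 < 7.780 ≤ a1+a2=10.860 → R2 fires; E=4 Q=5 D=8
Draw 5: a1=4.600, a2=4.480, a3=0.705, a4=1.072, a0=10.857; τ=−ln(0.3159)/10.857=0.106 → t=0.375; u2·a0=0.8300·10.857=9.011; a1=4.600 < 9.011 ≤ a1+a2=9.080 → R2 fires; E=3 Q=4 D=10
Draw 6: a1=4.600, a2=2.688, a3=0.564, a4=1.340, a0=9.192; τ=−ln(0.4295)/9.192=0.092 → t=0.467; u2·a0=0.9973·9.192=9.167; a1+…+a3=7.852 < 9.167 ≤ a1+…+a4=9.192 → R4 fires; E=3 Q=6 D=9
Draw 7: a1=6.210, a2=4.032, a3=0.846, a4=1.206, a0=12.294; τ=−ln(0.3281)/12.294=0.091 → t=0.557; u2·a0=0.4969·12.294=6.109 ≤ a1=6.210 → R1 fires; E=4 Q=5 D=8
Draw 8: a1=4.600, a2=4.480, a3=0.705, a4=1.072, a0=10.857; τ=−ln(0.7167)/10.857=0.031 → t=0.588 > T=0.58: stop.
Read off Q at T=0.58: 5

Q at T = 5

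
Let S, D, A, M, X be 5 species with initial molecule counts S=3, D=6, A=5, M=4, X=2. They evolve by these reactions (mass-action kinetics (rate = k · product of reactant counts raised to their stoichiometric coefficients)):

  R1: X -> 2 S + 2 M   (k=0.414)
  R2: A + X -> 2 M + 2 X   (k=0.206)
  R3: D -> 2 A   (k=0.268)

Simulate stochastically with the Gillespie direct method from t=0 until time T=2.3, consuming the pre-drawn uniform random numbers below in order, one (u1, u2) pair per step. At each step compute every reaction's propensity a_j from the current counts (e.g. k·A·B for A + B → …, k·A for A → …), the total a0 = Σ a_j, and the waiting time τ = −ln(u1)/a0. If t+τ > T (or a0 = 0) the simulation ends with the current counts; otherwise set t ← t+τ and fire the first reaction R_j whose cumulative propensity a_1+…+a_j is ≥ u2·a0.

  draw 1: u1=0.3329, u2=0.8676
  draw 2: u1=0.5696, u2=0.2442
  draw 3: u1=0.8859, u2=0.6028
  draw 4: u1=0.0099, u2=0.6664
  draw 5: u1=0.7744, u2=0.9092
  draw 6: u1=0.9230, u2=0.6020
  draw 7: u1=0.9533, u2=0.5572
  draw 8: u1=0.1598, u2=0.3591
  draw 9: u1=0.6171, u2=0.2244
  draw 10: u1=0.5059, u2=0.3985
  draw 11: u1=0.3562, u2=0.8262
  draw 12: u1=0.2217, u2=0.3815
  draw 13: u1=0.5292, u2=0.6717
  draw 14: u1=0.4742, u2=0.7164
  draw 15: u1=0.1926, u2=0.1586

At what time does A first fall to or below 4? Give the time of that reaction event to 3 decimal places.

t=0.000: S=3 D=6 A=5 M=4 X=2
Draw 1: a1=0.828, a2=2.060, a3=1.608, a0=4.496; τ=−ln(0.3329)/4.496=0.245 → t=0.245; u2·a0=0.8676·4.496=3.901; a1+a2=2.888 < 3.901 ≤ a1+…+a3=4.496 → R3 fires; S=3 D=5 A=7 M=4 X=2
Draw 2: a1=0.828, a2=2.884, a3=1.340, a0=5.052; τ=−ln(0.5696)/5.052=0.111 → t=0.356; u2·a0=0.2442·5.052=1.234; a1=0.828 < 1.234 ≤ a1+a2=3.712 → R2 fires; S=3 D=5 A=6 M=6 X=3
Draw 3: a1=1.242, a2=3.708, a3=1.340, a0=6.290; τ=−ln(0.8859)/6.290=0.019 → t=0.375; u2·a0=0.6028·6.290=3.792; a1=1.242 < 3.792 ≤ a1+a2=4.950 → R2 fires; S=3 D=5 A=5 M=8 X=4
Draw 4: a1=1.656, a2=4.120, a3=1.340, a0=7.116; τ=−ln(0.0099)/7.116=0.649 → t=1.024; u2·a0=0.6664·7.116=4.742; a1=1.656 < 4.742 ≤ a1+a2=5.776 → R2 fires; S=3 D=5 A=4 M=10 X=5
Draw 5: a1=2.070, a2=4.120, a3=1.340, a0=7.530; τ=−ln(0.7744)/7.530=0.034 → t=1.058; u2·a0=0.9092·7.530=6.846; a1+a2=6.190 < 6.846 ≤ a1+…+a3=7.530 → R3 fires; S=3 D=4 A=6 M=10 X=5
Draw 6: a1=2.070, a2=6.180, a3=1.072, a0=9.322; τ=−ln(0.9230)/9.322=0.009 → t=1.066; u2·a0=0.6020·9.322=5.612; a1=2.070 < 5.612 ≤ a1+a2=8.250 → R2 fires; S=3 D=4 A=5 M=12 X=6
Draw 7: a1=2.484, a2=6.180, a3=1.072, a0=9.736; τ=−ln(0.9533)/9.736=0.005 → t=1.071; u2·a0=0.5572·9.736=5.425; a1=2.484 < 5.425 ≤ a1+a2=8.664 → R2 fires; S=3 D=4 A=4 M=14 X=7
Draw 8: a1=2.898, a2=5.768, a3=1.072, a0=9.738; τ=−ln(0.1598)/9.738=0.188 → t=1.260; u2·a0=0.3591·9.738=3.497; a1=2.898 < 3.497 ≤ a1+a2=8.666 → R2 fires; S=3 D=4 A=3 M=16 X=8
Draw 9: a1=3.312, a2=4.944, a3=1.072, a0=9.328; τ=−ln(0.6171)/9.328=0.052 → t=1.311; u2·a0=0.2244·9.328=2.093 ≤ a1=3.312 → R1 fires; S=5 D=4 A=3 M=18 X=7
Draw 10: a1=2.898, a2=4.326, a3=1.072, a0=8.296; τ=−ln(0.5059)/8.296=0.082 → t=1.394; u2·a0=0.3985·8.296=3.306; a1=2.898 < 3.306 ≤ a1+a2=7.224 → R2 fires; S=5 D=4 A=2 M=20 X=8
Draw 11: a1=3.312, a2=3.296, a3=1.072, a0=7.680; τ=−ln(0.3562)/7.680=0.134 → t=1.528; u2·a0=0.8262·7.680=6.345; a1=3.312 < 6.345 ≤ a1+a2=6.608 → R2 fires; S=5 D=4 A=1 M=22 X=9
Draw 12: a1=3.726, a2=1.854, a3=1.072, a0=6.652; τ=−ln(0.2217)/6.652=0.226 → t=1.754; u2·a0=0.3815·6.652=2.538 ≤ a1=3.726 → R1 fires; S=7 D=4 A=1 M=24 X=8
Draw 13: a1=3.312, a2=1.648, a3=1.072, a0=6.032; τ=−ln(0.5292)/6.032=0.106 → t=1.860; u2·a0=0.6717·6.032=4.052; a1=3.312 < 4.052 ≤ a1+a2=4.960 → R2 fires; S=7 D=4 A=0 M=26 X=9
Draw 14: a1=3.726, a2=0.000, a3=1.072, a0=4.798; τ=−ln(0.4742)/4.798=0.156 → t=2.015; u2·a0=0.7164·4.798=3.437 ≤ a1=3.726 → R1 fires; S=9 D=4 A=0 M=28 X=8
Draw 15: a1=3.312, a2=0.000, a3=1.072, a0=4.384; τ=−ln(0.1926)/4.384=0.376 → t=2.391 > T=2.3: stop.
A first becomes ≤ 4 when it reaches 4 at the event at t=1.024.

Threshold first reached at t = 1.024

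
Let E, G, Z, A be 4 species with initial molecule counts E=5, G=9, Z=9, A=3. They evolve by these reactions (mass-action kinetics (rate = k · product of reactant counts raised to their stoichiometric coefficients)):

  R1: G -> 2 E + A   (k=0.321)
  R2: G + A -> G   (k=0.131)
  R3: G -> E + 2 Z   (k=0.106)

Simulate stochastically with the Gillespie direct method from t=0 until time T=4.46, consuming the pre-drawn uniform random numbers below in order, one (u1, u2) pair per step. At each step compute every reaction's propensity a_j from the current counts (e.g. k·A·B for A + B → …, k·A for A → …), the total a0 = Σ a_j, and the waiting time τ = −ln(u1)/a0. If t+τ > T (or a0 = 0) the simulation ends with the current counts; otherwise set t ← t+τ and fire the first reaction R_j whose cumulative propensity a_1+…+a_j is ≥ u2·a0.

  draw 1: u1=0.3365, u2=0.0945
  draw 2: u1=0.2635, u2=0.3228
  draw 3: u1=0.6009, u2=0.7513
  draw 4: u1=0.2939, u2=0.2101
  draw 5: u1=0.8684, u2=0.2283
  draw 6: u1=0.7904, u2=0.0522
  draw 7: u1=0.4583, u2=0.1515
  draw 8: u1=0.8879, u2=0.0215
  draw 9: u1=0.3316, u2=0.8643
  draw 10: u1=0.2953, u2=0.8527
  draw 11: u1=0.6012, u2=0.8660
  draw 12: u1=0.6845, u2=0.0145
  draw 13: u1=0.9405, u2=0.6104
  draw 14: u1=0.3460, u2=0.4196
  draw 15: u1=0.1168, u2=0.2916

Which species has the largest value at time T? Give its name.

t=0.000: E=5 G=9 Z=9 A=3
Draw 1: a1=2.889, a2=3.537, a3=0.954, a0=7.380; τ=−ln(0.3365)/7.380=0.148 → t=0.148; u2·a0=0.0945·7.380=0.697 ≤ a1=2.889 → R1 fires; E=7 G=8 Z=9 A=4
Draw 2: a1=2.568, a2=4.192, a3=0.848, a0=7.608; τ=−ln(0.2635)/7.608=0.175 → t=0.323; u2·a0=0.3228·7.608=2.456 ≤ a1=2.568 → R1 fires; E=9 G=7 Z=9 A=5
Draw 3: a1=2.247, a2=4.585, a3=0.742, a0=7.574; τ=−ln(0.6009)/7.574=0.067 → t=0.390; u2·a0=0.7513·7.574=5.690; a1=2.247 < 5.690 ≤ a1+a2=6.832 → R2 fires; E=9 G=7 Z=9 A=4
Draw 4: a1=2.247, a2=3.668, a3=0.742, a0=6.657; τ=−ln(0.2939)/6.657=0.184 → t=0.574; u2·a0=0.2101·6.657=1.399 ≤ a1=2.247 → R1 fires; E=11 G=6 Z=9 A=5
Draw 5: a1=1.926, a2=3.930, a3=0.636, a0=6.492; τ=−ln(0.8684)/6.492=0.022 → t=0.596; u2·a0=0.2283·6.492=1.482 ≤ a1=1.926 → R1 fires; E=13 G=5 Z=9 A=6
Draw 6: a1=1.605, a2=3.930, a3=0.530, a0=6.065; τ=−ln(0.7904)/6.065=0.039 → t=0.635; u2·a0=0.0522·6.065=0.317 ≤ a1=1.605 → R1 fires; E=15 G=4 Z=9 A=7
Draw 7: a1=1.284, a2=3.668, a3=0.424, a0=5.376; τ=−ln(0.4583)/5.376=0.145 → t=0.780; u2·a0=0.1515·5.376=0.814 ≤ a1=1.284 → R1 fires; E=17 G=3 Z=9 A=8
Draw 8: a1=0.963, a2=3.144, a3=0.318, a0=4.425; τ=−ln(0.8879)/4.425=0.027 → t=0.807; u2·a0=0.0215·4.425=0.095 ≤ a1=0.963 → R1 fires; E=19 G=2 Z=9 A=9
Draw 9: a1=0.642, a2=2.358, a3=0.212, a0=3.212; τ=−ln(0.3316)/3.212=0.344 → t=1.150; u2·a0=0.8643·3.212=2.776; a1=0.642 < 2.776 ≤ a1+a2=3.000 → R2 fires; E=19 G=2 Z=9 A=8
Draw 10: a1=0.642, a2=2.096, a3=0.212, a0=2.950; τ=−ln(0.2953)/2.950=0.413 → t=1.564; u2·a0=0.8527·2.950=2.515; a1=0.642 < 2.515 ≤ a1+a2=2.738 → R2 fires; E=19 G=2 Z=9 A=7
Draw 11: a1=0.642, a2=1.834, a3=0.212, a0=2.688; τ=−ln(0.6012)/2.688=0.189 → t=1.753; u2·a0=0.8660·2.688=2.328; a1=0.642 < 2.328 ≤ a1+a2=2.476 → R2 fires; E=19 G=2 Z=9 A=6
Draw 12: a1=0.642, a2=1.572, a3=0.212, a0=2.426; τ=−ln(0.6845)/2.426=0.156 → t=1.909; u2·a0=0.0145·2.426=0.035 ≤ a1=0.642 → R1 fires; E=21 G=1 Z=9 A=7
Draw 13: a1=0.321, a2=0.917, a3=0.106, a0=1.344; τ=−ln(0.9405)/1.344=0.046 → t=1.955; u2·a0=0.6104·1.344=0.820; a1=0.321 < 0.820 ≤ a1+a2=1.238 → R2 fires; E=21 G=1 Z=9 A=6
Draw 14: a1=0.321, a2=0.786, a3=0.106, a0=1.213; τ=−ln(0.3460)/1.213=0.875 → t=2.830; u2·a0=0.4196·1.213=0.509; a1=0.321 < 0.509 ≤ a1+a2=1.107 → R2 fires; E=21 G=1 Z=9 A=5
Draw 15: a1=0.321, a2=0.655, a3=0.106, a0=1.082; τ=−ln(0.1168)/1.082=1.985 → t=4.814 > T=4.46: stop.
At T=4.46: E=21 G=1 Z=9 A=5; the largest is E.

Dominant species at T: E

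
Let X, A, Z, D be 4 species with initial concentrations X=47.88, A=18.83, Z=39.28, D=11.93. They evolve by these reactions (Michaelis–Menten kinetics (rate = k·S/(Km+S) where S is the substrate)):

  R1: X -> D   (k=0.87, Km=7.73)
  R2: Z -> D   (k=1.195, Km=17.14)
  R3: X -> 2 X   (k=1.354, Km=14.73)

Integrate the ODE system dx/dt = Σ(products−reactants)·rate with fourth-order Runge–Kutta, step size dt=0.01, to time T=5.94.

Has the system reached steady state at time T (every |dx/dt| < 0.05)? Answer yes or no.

RK4 with dt=0.01: 594 steps to T=5.94. Trajectory (selected grid times):
t=0.00: X=47.88 A=18.83 Z=39.28 D=11.93
t=0.66: X=48.07 A=18.83 Z=38.73 D=12.97
t=1.32: X=48.26 A=18.83 Z=38.19 D=14.01
t=1.98: X=48.45 A=18.83 Z=37.64 D=15.05
t=2.64: X=48.64 A=18.83 Z=37.10 D=16.09
t=3.30: X=48.83 A=18.83 Z=36.56 D=17.12
t=3.96: X=49.02 A=18.83 Z=36.03 D=18.15
t=4.62: X=49.21 A=18.83 Z=35.50 D=19.18
t=5.28: X=49.40 A=18.83 Z=34.96 D=20.21
t=5.94: X=49.60 A=18.83 Z=34.44 D=21.23
Rates at T: R1=0.7527, R2=0.7979, R3=1.0439
dx/dt at T (Σ net stoichiometry × rate): X=+0.2913, A=+0.0000, Z=-0.7979, D=+1.5506
Largest |dx/dt| is |+1.5506| (D) ≥ 0.05 → not steady.

Steady state at T: no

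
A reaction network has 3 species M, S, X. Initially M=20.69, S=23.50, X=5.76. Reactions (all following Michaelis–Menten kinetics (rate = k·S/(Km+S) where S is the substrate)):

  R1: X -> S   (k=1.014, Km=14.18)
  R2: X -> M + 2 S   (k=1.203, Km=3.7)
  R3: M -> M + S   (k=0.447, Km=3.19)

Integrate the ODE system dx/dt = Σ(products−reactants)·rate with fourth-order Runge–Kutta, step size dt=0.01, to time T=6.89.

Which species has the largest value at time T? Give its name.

Dominant species at T: S

RK4 with dt=0.01: 689 steps to T=6.89. Trajectory (selected grid times):
t=0.00: M=20.69 S=23.50 X=5.76
t=0.77: M=21.24 S=25.11 X=5.00
t=1.53: M=21.75 S=26.61 X=4.30
t=2.30: M=22.23 S=28.04 X=3.65
t=3.06: M=22.66 S=29.36 X=3.07
t=3.83: M=23.06 S=30.58 X=2.54
t=4.59: M=23.41 S=31.69 X=2.08
t=5.36: M=23.72 S=32.71 X=1.68
t=6.12: M=23.99 S=33.61 X=1.34
t=6.89: M=24.21 S=34.43 X=1.05
At T=6.89: M=24.21 S=34.43 X=1.05; the largest is S.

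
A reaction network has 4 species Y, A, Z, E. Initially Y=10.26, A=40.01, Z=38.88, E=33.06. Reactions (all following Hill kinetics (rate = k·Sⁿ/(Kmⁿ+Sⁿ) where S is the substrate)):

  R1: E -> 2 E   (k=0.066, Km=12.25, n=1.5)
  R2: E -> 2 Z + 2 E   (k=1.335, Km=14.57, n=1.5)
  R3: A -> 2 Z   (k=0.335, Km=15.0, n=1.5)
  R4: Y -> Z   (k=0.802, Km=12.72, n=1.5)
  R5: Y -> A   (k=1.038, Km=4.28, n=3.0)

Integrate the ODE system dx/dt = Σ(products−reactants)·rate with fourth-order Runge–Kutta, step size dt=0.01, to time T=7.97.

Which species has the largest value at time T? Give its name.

Dominant species at T: Z

RK4 with dt=0.01: 797 steps to T=7.97. Trajectory (selected grid times):
t=0.00: Y=10.26 A=40.01 Z=38.88 E=33.06
t=0.89: Y=9.13 A=40.62 Z=41.50 E=34.03
t=1.77: Y=8.06 A=41.19 Z=44.08 E=35.00
t=2.66: Y=7.06 A=41.72 Z=46.67 E=35.99
t=3.54: Y=6.15 A=42.20 Z=49.23 E=36.98
t=4.43: Y=5.33 A=42.60 Z=51.80 E=37.98
t=5.31: Y=4.64 A=42.92 Z=54.33 E=38.99
t=6.20: Y=4.05 A=43.14 Z=56.88 E=40.01
t=7.08: Y=3.57 A=43.27 Z=59.40 E=41.02
t=7.97: Y=3.18 A=43.32 Z=61.95 E=42.06
At T=7.97: Y=3.18 A=43.32 Z=61.95 E=42.06; the largest is Z.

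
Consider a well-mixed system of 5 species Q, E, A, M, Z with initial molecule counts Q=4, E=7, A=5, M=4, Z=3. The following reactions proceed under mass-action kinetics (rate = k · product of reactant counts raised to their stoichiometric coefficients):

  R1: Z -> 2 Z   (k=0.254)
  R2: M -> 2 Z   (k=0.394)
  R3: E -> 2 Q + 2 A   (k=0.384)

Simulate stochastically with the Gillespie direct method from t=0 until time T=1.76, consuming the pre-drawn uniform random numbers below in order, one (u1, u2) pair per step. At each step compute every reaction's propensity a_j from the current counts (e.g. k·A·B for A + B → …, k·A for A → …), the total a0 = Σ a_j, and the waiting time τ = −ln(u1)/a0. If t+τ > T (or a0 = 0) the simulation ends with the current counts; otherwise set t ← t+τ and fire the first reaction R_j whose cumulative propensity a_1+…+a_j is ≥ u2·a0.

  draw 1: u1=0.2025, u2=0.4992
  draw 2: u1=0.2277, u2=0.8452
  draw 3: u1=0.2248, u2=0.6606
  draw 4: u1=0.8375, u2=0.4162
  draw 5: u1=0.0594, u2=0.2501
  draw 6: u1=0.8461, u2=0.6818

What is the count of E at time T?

t=0.000: Q=4 E=7 A=5 M=4 Z=3
Draw 1: a1=0.762, a2=1.576, a3=2.688, a0=5.026; τ=−ln(0.2025)/5.026=0.318 → t=0.318; u2·a0=0.4992·5.026=2.509; a1+a2=2.338 < 2.509 ≤ a1+…+a3=5.026 → R3 fires; Q=6 E=6 A=7 M=4 Z=3
Draw 2: a1=0.762, a2=1.576, a3=2.304, a0=4.642; τ=−ln(0.2277)/4.642=0.319 → t=0.637; u2·a0=0.8452·4.642=3.923; a1+a2=2.338 < 3.923 ≤ a1+…+a3=4.642 → R3 fires; Q=8 E=5 A=9 M=4 Z=3
Draw 3: a1=0.762, a2=1.576, a3=1.920, a0=4.258; τ=−ln(0.2248)/4.258=0.351 → t=0.987; u2·a0=0.6606·4.258=2.813; a1+a2=2.338 < 2.813 ≤ a1+…+a3=4.258 → R3 fires; Q=10 E=4 A=11 M=4 Z=3
Draw 4: a1=0.762, a2=1.576, a3=1.536, a0=3.874; τ=−ln(0.8375)/3.874=0.046 → t=1.033; u2·a0=0.4162·3.874=1.612; a1=0.762 < 1.612 ≤ a1+a2=2.338 → R2 fires; Q=10 E=4 A=11 M=3 Z=5
Draw 5: a1=1.270, a2=1.182, a3=1.536, a0=3.988; τ=−ln(0.0594)/3.988=0.708 → t=1.741; u2·a0=0.2501·3.988=0.997 ≤ a1=1.270 → R1 fires; Q=10 E=4 A=11 M=3 Z=6
Draw 6: a1=1.524, a2=1.182, a3=1.536, a0=4.242; τ=−ln(0.8461)/4.242=0.039 → t=1.780 > T=1.76: stop.
Read off E at T=1.76: 4

E at T = 4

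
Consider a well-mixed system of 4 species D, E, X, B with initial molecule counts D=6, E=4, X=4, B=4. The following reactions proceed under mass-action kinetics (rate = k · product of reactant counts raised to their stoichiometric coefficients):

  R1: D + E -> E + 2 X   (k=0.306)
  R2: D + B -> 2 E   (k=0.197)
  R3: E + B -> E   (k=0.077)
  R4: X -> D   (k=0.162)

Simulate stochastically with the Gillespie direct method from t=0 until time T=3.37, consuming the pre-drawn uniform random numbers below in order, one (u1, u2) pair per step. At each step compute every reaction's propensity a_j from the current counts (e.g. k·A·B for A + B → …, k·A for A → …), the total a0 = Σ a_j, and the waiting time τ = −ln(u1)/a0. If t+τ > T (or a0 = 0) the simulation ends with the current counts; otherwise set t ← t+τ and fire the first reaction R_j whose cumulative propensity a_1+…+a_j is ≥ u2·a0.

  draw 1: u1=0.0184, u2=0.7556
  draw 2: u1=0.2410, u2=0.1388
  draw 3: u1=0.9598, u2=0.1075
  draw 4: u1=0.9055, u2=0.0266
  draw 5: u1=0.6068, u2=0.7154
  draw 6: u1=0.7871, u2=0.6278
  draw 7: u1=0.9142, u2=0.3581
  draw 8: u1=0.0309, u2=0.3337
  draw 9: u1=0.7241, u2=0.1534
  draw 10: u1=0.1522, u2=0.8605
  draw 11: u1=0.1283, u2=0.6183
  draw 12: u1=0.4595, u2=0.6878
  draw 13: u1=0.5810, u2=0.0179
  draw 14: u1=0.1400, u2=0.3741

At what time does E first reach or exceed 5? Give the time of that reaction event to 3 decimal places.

Threshold first reached at t = 0.286

t=0.000: D=6 E=4 X=4 B=4
Draw 1: a1=7.344, a2=4.728, a3=1.232, a4=0.648, a0=13.952; τ=−ln(0.0184)/13.952=0.286 → t=0.286; u2·a0=0.7556·13.952=10.542; a1=7.344 < 10.542 ≤ a1+a2=12.072 → R2 fires; D=5 E=6 X=4 B=3
Draw 2: a1=9.180, a2=2.955, a3=1.386, a4=0.648, a0=14.169; τ=−ln(0.2410)/14.169=0.100 → t=0.387; u2·a0=0.1388·14.169=1.967 ≤ a1=9.180 → R1 fires; D=4 E=6 X=6 B=3
Draw 3: a1=7.344, a2=2.364, a3=1.386, a4=0.972, a0=12.066; τ=−ln(0.9598)/12.066=0.003 → t=0.390; u2·a0=0.1075·12.066=1.297 ≤ a1=7.344 → R1 fires; D=3 E=6 X=8 B=3
Draw 4: a1=5.508, a2=1.773, a3=1.386, a4=1.296, a0=9.963; τ=−ln(0.9055)/9.963=0.010 → t=0.400; u2·a0=0.0266·9.963=0.265 ≤ a1=5.508 → R1 fires; D=2 E=6 X=10 B=3
Draw 5: a1=3.672, a2=1.182, a3=1.386, a4=1.620, a0=7.860; τ=−ln(0.6068)/7.860=0.064 → t=0.464; u2·a0=0.7154·7.860=5.623; a1+a2=4.854 < 5.623 ≤ a1+…+a3=6.240 → R3 fires; D=2 E=6 X=10 B=2
Draw 6: a1=3.672, a2=0.788, a3=0.924, a4=1.620, a0=7.004; τ=−ln(0.7871)/7.004=0.034 → t=0.498; u2·a0=0.6278·7.004=4.397; a1=3.672 < 4.397 ≤ a1+a2=4.460 → R2 fires; D=1 E=8 X=10 B=1
Draw 7: a1=2.448, a2=0.197, a3=0.616, a4=1.620, a0=4.881; τ=−ln(0.9142)/4.881=0.018 → t=0.516; u2·a0=0.3581·4.881=1.748 ≤ a1=2.448 → R1 fires; D=0 E=8 X=12 B=1
Draw 8: a1=0.000, a2=0.000, a3=0.616, a4=1.944, a0=2.560; τ=−ln(0.0309)/2.560=1.358 → t=1.874; u2·a0=0.3337·2.560=0.854; a1+…+a3=0.616 < 0.854 ≤ a1+…+a4=2.560 → R4 fires; D=1 E=8 X=11 B=1
Draw 9: a1=2.448, a2=0.197, a3=0.616, a4=1.782, a0=5.043; τ=−ln(0.7241)/5.043=0.064 → t=1.938; u2·a0=0.1534·5.043=0.774 ≤ a1=2.448 → R1 fires; D=0 E=8 X=13 B=1
Draw 10: a1=0.000, a2=0.000, a3=0.616, a4=2.106, a0=2.722; τ=−ln(0.1522)/2.722=0.692 → t=2.630; u2·a0=0.8605·2.722=2.342; a1+…+a3=0.616 < 2.342 ≤ a1+…+a4=2.722 → R4 fires; D=1 E=8 X=12 B=1
Draw 11: a1=2.448, a2=0.197, a3=0.616, a4=1.944, a0=5.205; τ=−ln(0.1283)/5.205=0.395 → t=3.025; u2·a0=0.6183·5.205=3.218; a1+a2=2.645 < 3.218 ≤ a1+…+a3=3.261 → R3 fires; D=1 E=8 X=12 B=0
Draw 12: a1=2.448, a2=0.000, a3=0.000, a4=1.944, a0=4.392; τ=−ln(0.4595)/4.392=0.177 → t=3.202; u2·a0=0.6878·4.392=3.021; a1+…+a3=2.448 < 3.021 ≤ a1+…+a4=4.392 → R4 fires; D=2 E=8 X=11 B=0
Draw 13: a1=4.896, a2=0.000, a3=0.000, a4=1.782, a0=6.678; τ=−ln(0.5810)/6.678=0.081 → t=3.283; u2·a0=0.0179·6.678=0.120 ≤ a1=4.896 → R1 fires; D=1 E=8 X=13 B=0
Draw 14: a1=2.448, a2=0.000, a3=0.000, a4=2.106, a0=4.554; τ=−ln(0.1400)/4.554=0.432 → t=3.715 > T=3.37: stop.
E first becomes ≥ 5 when it reaches 6 at the event at t=0.286.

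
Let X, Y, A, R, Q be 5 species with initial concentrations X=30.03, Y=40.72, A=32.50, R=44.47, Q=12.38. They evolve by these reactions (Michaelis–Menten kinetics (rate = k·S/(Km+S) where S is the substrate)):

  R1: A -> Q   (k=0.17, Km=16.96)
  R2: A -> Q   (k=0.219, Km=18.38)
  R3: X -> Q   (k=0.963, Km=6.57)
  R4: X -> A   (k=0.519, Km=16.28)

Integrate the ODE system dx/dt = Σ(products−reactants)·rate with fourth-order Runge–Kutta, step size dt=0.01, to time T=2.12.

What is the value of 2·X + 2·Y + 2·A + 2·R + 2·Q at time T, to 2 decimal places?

Check how each reaction changes W = 2·X + 2·Y + 2·A + 2·R + 2·Q (weight of products minus weight of reactants):
R1: A -> Q: (2·1) − (2·1) = 2 − 2 = 0
R2: A -> Q: (2·1) − (2·1) = 2 − 2 = 0
R3: X -> Q: (2·1) − (2·1) = 2 − 2 = 0
R4: X -> A: (2·1) − (2·1) = 2 − 2 = 0
Every reaction leaves W unchanged, so W is conserved and no simulation is needed: W(T) = W(0) = 2·30.03 + 2·40.72 + 2·32.50 + 2·44.47 + 2·12.38 = 320.20

Value at T = 320.20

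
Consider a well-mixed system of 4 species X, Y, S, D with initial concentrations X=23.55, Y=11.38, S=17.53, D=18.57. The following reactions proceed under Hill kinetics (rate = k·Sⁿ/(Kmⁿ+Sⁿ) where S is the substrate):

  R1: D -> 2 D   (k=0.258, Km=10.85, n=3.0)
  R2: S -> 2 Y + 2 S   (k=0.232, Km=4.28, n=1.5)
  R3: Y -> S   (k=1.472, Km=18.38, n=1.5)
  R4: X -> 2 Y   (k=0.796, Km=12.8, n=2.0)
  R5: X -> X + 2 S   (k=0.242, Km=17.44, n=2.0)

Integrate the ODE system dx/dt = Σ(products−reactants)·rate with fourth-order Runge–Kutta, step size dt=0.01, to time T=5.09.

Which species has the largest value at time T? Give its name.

RK4 with dt=0.01: 509 steps to T=5.09. Trajectory (selected grid times):
t=0.00: X=23.55 Y=11.38 S=17.53 D=18.57
t=0.57: X=23.20 Y=12.03 S=18.11 D=18.69
t=1.13: X=22.86 Y=12.65 S=18.69 D=18.81
t=1.70: X=22.52 Y=13.27 S=19.29 D=18.94
t=2.26: X=22.18 Y=13.86 S=19.90 D=19.06
t=2.83: X=21.84 Y=14.44 S=20.53 D=19.18
t=3.39: X=21.51 Y=14.99 S=21.16 D=19.31
t=3.96: X=21.18 Y=15.54 S=21.81 D=19.43
t=4.52: X=20.85 Y=16.06 S=22.45 D=19.55
t=5.09: X=20.52 Y=16.58 S=23.12 D=19.68
At T=5.09: X=20.52 Y=16.58 S=23.12 D=19.68; the largest is S.

Dominant species at T: S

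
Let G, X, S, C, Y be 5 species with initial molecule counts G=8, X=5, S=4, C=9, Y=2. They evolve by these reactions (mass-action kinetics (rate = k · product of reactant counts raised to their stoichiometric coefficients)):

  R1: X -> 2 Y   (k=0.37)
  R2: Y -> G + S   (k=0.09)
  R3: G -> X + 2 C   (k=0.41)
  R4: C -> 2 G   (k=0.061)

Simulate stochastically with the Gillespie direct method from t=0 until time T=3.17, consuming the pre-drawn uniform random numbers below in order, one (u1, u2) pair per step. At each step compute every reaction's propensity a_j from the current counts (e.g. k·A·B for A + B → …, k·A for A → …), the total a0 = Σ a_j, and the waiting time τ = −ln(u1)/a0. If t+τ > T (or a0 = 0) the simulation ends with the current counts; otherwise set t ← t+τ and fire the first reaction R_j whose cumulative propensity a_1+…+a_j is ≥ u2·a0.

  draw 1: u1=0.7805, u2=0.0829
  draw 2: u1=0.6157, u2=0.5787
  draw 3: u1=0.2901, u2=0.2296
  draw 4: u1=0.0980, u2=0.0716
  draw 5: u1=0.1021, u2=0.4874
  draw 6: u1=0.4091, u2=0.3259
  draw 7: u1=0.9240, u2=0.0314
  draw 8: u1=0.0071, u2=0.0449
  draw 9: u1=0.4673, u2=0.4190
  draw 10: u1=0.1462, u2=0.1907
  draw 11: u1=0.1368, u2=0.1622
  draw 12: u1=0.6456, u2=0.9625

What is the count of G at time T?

G at T = 7

t=0.000: G=8 X=5 S=4 C=9 Y=2
Draw 1: a1=1.850, a2=0.180, a3=3.280, a4=0.549, a0=5.859; τ=−ln(0.7805)/5.859=0.042 → t=0.042; u2·a0=0.0829·5.859=0.486 ≤ a1=1.850 → R1 fires; G=8 X=4 S=4 C=9 Y=4
Draw 2: a1=1.480, a2=0.360, a3=3.280, a4=0.549, a0=5.669; τ=−ln(0.6157)/5.669=0.086 → t=0.128; u2·a0=0.5787·5.669=3.281; a1+a2=1.840 < 3.281 ≤ a1+…+a3=5.120 → R3 fires; G=7 X=5 S=4 C=11 Y=4
Draw 3: a1=1.850, a2=0.360, a3=2.870, a4=0.671, a0=5.751; τ=−ln(0.2901)/5.751=0.215 → t=0.343; u2·a0=0.2296·5.751=1.320 ≤ a1=1.850 → R1 fires; G=7 X=4 S=4 C=11 Y=6
Draw 4: a1=1.480, a2=0.540, a3=2.870, a4=0.671, a0=5.561; τ=−ln(0.0980)/5.561=0.418 → t=0.761; u2·a0=0.0716·5.561=0.398 ≤ a1=1.480 → R1 fires; G=7 X=3 S=4 C=11 Y=8
Draw 5: a1=1.110, a2=0.720, a3=2.870, a4=0.671, a0=5.371; τ=−ln(0.1021)/5.371=0.425 → t=1.186; u2·a0=0.4874·5.371=2.618; a1+a2=1.830 < 2.618 ≤ a1+…+a3=4.700 → R3 fires; G=6 X=4 S=4 C=13 Y=8
Draw 6: a1=1.480, a2=0.720, a3=2.460, a4=0.793, a0=5.453; τ=−ln(0.4091)/5.453=0.164 → t=1.349; u2·a0=0.3259·5.453=1.777; a1=1.480 < 1.777 ≤ a1+a2=2.200 → R2 fires; G=7 X=4 S=5 C=13 Y=7
Draw 7: a1=1.480, a2=0.630, a3=2.870, a4=0.793, a0=5.773; τ=−ln(0.9240)/5.773=0.014 → t=1.363; u2·a0=0.0314·5.773=0.181 ≤ a1=1.480 → R1 fires; G=7 X=3 S=5 C=13 Y=9
Draw 8: a1=1.110, a2=0.810, a3=2.870, a4=0.793, a0=5.583; τ=−ln(0.0071)/5.583=0.886 → t=2.249; u2·a0=0.0449·5.583=0.251 ≤ a1=1.110 → R1 fires; G=7 X=2 S=5 C=13 Y=11
Draw 9: a1=0.740, a2=0.990, a3=2.870, a4=0.793, a0=5.393; τ=−ln(0.4673)/5.393=0.141 → t=2.390; u2·a0=0.4190·5.393=2.260; a1+a2=1.730 < 2.260 ≤ a1+…+a3=4.600 → R3 fires; G=6 X=3 S=5 C=15 Y=11
Draw 10: a1=1.110, a2=0.990, a3=2.460, a4=0.915, a0=5.475; τ=−ln(0.1462)/5.475=0.351 → t=2.742; u2·a0=0.1907·5.475=1.044 ≤ a1=1.110 → R1 fires; G=6 X=2 S=5 C=15 Y=13
Draw 11: a1=0.740, a2=1.170, a3=2.460, a4=0.915, a0=5.285; τ=−ln(0.1368)/5.285=0.376 → t=3.118; u2·a0=0.1622·5.285=0.857; a1=0.740 < 0.857 ≤ a1+a2=1.910 → R2 fires; G=7 X=2 S=6 C=15 Y=12
Draw 12: a1=0.740, a2=1.080, a3=2.870, a4=0.915, a0=5.605; τ=−ln(0.6456)/5.605=0.078 → t=3.196 > T=3.17: stop.
Read off G at T=3.17: 7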